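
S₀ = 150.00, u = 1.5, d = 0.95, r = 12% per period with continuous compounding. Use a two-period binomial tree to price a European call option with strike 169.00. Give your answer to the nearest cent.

Risk-neutral probability p = (e^0.12 − 0.95)/(1.5 − 0.95) = 0.1775/0.5500 = 0.3227
Terminal stock prices: S_uu = 337.5, S_ud = 213.8, S_dd = 135.4
Terminal payoffs (S − K): max(168.5, 0) = 168.5, max(44.75, 0) = 44.75, max(-33.62, 0) = 0
Node u (S = 225): V_u = e^(−0.12)·[0.3227·168.5000 + 0.6773·44.7500] = 75.1104
Node d (S = 142.5): V_d = e^(−0.12)·[0.3227·44.7500 + 0.6773·0.0000] = 12.8087
Node 0 (S = 150): V_0 = e^(−0.12)·[0.3227·75.1104 + 0.6773·12.8087] = 29.1928

29.19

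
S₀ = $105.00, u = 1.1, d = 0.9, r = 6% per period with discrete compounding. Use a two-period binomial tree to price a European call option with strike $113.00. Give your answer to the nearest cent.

Risk-neutral probability p = (1 + 0.06 − 0.9)/(1.1 − 0.9) = 0.1600/0.2000 = 0.8000
Terminal stock prices: S_uu = 127.1, S_ud = 104, S_dd = 85.05
Terminal payoffs (S − K): max(14.05, 0) = 14.05, max(-9.05, 0) = 0, max(-27.95, 0) = 0
Node u (S = 115.5): V_u = 1/1.06·[0.8000·14.0500 + 0.2000·0.0000] = 10.6038
Node d (S = 94.5): V_d = 1/1.06·[0.8000·0.0000 + 0.2000·0.0000] = 0.0000
Node 0 (S = 105): V_0 = 1/1.06·[0.8000·10.6038 + 0.2000·0.0000] = 8.0028

$8.00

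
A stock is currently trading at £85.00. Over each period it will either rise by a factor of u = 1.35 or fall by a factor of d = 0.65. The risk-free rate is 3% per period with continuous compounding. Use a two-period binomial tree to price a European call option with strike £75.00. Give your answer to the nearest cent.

Risk-neutral probability p = (e^0.03 − 0.65)/(1.35 − 0.65) = 0.3805/0.7000 = 0.5435
Terminal stock prices: S_uu = 154.9, S_ud = 74.59, S_dd = 35.91
Terminal payoffs (S − K): max(79.91, 0) = 79.91, max(-0.4125, 0) = 0, max(-39.09, 0) = 0
Node u (S = 114.8): V_u = e^(−0.03)·[0.5435·79.9125 + 0.4565·0.0000] = 42.1493
Node d (S = 55.25): V_d = e^(−0.03)·[0.5435·0.0000 + 0.4565·0.0000] = 0.0000
Node 0 (S = 85): V_0 = e^(−0.03)·[0.5435·42.1493 + 0.4565·0.0000] = 22.2314

£22.23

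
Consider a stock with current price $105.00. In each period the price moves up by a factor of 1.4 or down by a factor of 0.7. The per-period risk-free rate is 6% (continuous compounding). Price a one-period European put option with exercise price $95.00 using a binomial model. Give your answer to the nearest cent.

$9.78

Risk-neutral probability p = (e^0.06 − 0.7)/(1.4 − 0.7) = 0.3618/0.7000 = 0.5169
Terminal stock prices: S_u = 147, S_d = 73.5
Terminal payoffs (K − S): max(-52, 0) = 0, max(21.5, 0) = 21.5
Node 0 (S = 105): V_0 = e^(−0.06)·[0.5169·0.0000 + 0.4831·21.5000] = 9.7816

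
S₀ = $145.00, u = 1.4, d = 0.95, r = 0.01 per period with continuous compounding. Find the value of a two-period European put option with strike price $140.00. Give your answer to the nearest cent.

Risk-neutral probability p = (e^0.01 − 0.95)/(1.4 − 0.95) = 0.0601/0.4500 = 0.1334
Terminal stock prices: S_uu = 284.2, S_ud = 192.8, S_dd = 130.9
Terminal payoffs (K − S): max(-144.2, 0) = 0, max(-52.85, 0) = 0, max(9.138, 0) = 9.138
Node u (S = 203): V_u = e^(−0.01)·[0.1334·0.0000 + 0.8666·0.0000] = 0.0000
Node d (S = 137.8): V_d = e^(−0.01)·[0.1334·0.0000 + 0.8666·9.1375] = 7.8394
Node 0 (S = 145): V_0 = e^(−0.01)·[0.1334·0.0000 + 0.8666·7.8394] = 6.7256

$6.73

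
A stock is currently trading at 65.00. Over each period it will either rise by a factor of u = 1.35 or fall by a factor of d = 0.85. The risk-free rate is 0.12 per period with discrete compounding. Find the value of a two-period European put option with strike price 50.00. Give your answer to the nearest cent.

Risk-neutral probability p = (1 + 0.12 − 0.85)/(1.35 − 0.85) = 0.2700/0.5000 = 0.5400
Terminal stock prices: S_uu = 118.5, S_ud = 74.59, S_dd = 46.96
Terminal payoffs (K − S): max(-68.46, 0) = 0, max(-24.59, 0) = 0, max(3.038, 0) = 3.038
Node u (S = 87.75): V_u = 1/1.12·[0.5400·0.0000 + 0.4600·0.0000] = 0.0000
Node d (S = 55.25): V_d = 1/1.12·[0.5400·0.0000 + 0.4600·3.0375] = 1.2475
Node 0 (S = 65): V_0 = 1/1.12·[0.5400·0.0000 + 0.4600·1.2475] = 0.5124

0.51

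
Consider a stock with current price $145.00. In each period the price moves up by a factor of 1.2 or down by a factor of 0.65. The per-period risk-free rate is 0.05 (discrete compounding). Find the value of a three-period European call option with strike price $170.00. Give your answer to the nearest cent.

$26.77

Risk-neutral probability p = (1 + 0.05 − 0.65)/(1.2 − 0.65) = 0.4000/0.5500 = 0.7273
Terminal stock prices: S_uuu = 250.6, S_uud = 135.7, S_udd = 73.52, S_ddd = 39.82
Terminal payoffs (S − K): max(80.56, 0) = 80.56, max(-34.28, 0) = 0, max(-96.48, 0) = 0, max(-130.2, 0) = 0
Node uu (S = 208.8): V_uu = 1/1.05·[0.7273·80.5600 + 0.2727·0.0000] = 55.7991
Node ud (S = 113.1): V_ud = 1/1.05·[0.7273·0.0000 + 0.2727·0.0000] = 0.0000
Node dd (S = 61.26): V_dd = 1/1.05·[0.7273·0.0000 + 0.2727·0.0000] = 0.0000
Node u (S = 174): V_u = 1/1.05·[0.7273·55.7991 + 0.2727·0.0000] = 38.6488
Node d (S = 94.25): V_d = 1/1.05·[0.7273·0.0000 + 0.2727·0.0000] = 0.0000
Node 0 (S = 145): V_0 = 1/1.05·[0.7273·38.6488 + 0.2727·0.0000] = 26.7697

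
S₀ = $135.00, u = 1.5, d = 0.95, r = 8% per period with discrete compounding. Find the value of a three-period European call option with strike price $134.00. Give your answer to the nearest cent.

Risk-neutral probability p = (1 + 0.08 − 0.95)/(1.5 − 0.95) = 0.1300/0.5500 = 0.2364
Terminal stock prices: S_uuu = 455.6, S_uud = 288.6, S_udd = 182.8, S_ddd = 115.7
Terminal payoffs (S − K): max(321.6, 0) = 321.6, max(154.6, 0) = 154.6, max(48.76, 0) = 48.76, max(-18.25, 0) = 0
Node uu (S = 303.8): V_uu = 1/1.08·[0.2364·321.6250 + 0.7636·154.5625] = 179.6759
Node ud (S = 192.4): V_ud = 1/1.08·[0.2364·154.5625 + 0.7636·48.7562] = 68.3009
Node dd (S = 121.8): V_dd = 1/1.08·[0.2364·48.7562 + 0.7636·0.0000] = 10.6706
Node u (S = 202.5): V_u = 1/1.08·[0.2364·179.6759 + 0.7636·68.3009] = 87.6166
Node d (S = 128.2): V_d = 1/1.08·[0.2364·68.3009 + 0.7636·10.6706] = 22.4929
Node 0 (S = 135): V_0 = 1/1.08·[0.2364·87.6166 + 0.7636·22.4929] = 35.0794

$35.08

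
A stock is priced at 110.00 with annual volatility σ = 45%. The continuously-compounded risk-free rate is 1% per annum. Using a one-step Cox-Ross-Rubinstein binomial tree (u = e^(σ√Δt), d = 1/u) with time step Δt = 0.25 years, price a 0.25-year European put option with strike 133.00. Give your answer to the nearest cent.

CRR parameters: u = e^(σ√Δt) = e^(0.45·√0.25) = 1.2523, d = 1/u = 0.7985
Per-period rate: rΔt = 0.01·0.25 = 0.0025, so R = e^0.0025 = 1.0025
Risk-neutral probability p = (e^0.0025 − 0.7985)/(1.2523 − 0.7985) = 0.2040/0.4538 = 0.4495
Terminal stock prices: S_u = 137.8, S_d = 87.84
Terminal payoffs (K − S): max(-4.755, 0) = 0, max(45.16, 0) = 45.16
Node 0 (S = 110): V_0 = e^(−0.0025)·[0.4495·0.0000 + 0.5505·45.1632] = 24.8002

24.80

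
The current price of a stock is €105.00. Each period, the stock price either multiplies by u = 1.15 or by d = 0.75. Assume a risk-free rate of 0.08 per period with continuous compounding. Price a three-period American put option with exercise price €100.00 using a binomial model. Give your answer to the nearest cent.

Risk-neutral probability p = (e^0.08 − 0.75)/(1.15 − 0.75) = 0.3333/0.4000 = 0.8332
Terminal stock prices: S_uuu = 159.7, S_uud = 104.1, S_udd = 67.92, S_ddd = 44.3
Terminal payoffs (K − S): max(-59.69, 0) = 0, max(-4.147, 0) = 0, max(32.08, 0) = 32.08, max(55.7, 0) = 55.7
Node uu (S = 138.9): continuation = e^(−0.08)·[0.8332·0.0000 + 0.1668·0.0000] = 0.0000; exercise value = 0.0000 ≤ continuation, so V_uu = 0.0000
Node ud (S = 90.56): continuation = e^(−0.08)·[0.8332·0.0000 + 0.1668·32.0781] = 4.9387; exercise value = 9.4375 > continuation, so V_ud = 9.4375 (exercise)
Node dd (S = 59.06): continuation = e^(−0.08)·[0.8332·32.0781 + 0.1668·55.7031] = 33.2491; exercise value = 40.9375 > continuation, so V_dd = 40.9375 (exercise)
Node u (S = 120.7): continuation = e^(−0.08)·[0.8332·0.0000 + 0.1668·9.4375] = 1.4530; exercise value = 0.0000 ≤ continuation, so V_u = 1.4530
Node d (S = 78.75): continuation = e^(−0.08)·[0.8332·9.4375 + 0.1668·40.9375] = 13.5616; exercise value = 21.2500 > continuation, so V_d = 21.2500 (exercise)
Node 0 (S = 105): continuation = e^(−0.08)·[0.8332·1.4530 + 0.1668·21.2500] = 4.3892; exercise value = 0.0000 ≤ continuation, so V_0 = 4.3892

€4.39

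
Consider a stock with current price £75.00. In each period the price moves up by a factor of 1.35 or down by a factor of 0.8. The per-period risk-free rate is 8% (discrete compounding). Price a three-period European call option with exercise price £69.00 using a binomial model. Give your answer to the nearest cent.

Risk-neutral probability p = (1 + 0.08 − 0.8)/(1.35 − 0.8) = 0.2800/0.5500 = 0.5091
Terminal stock prices: S_uuu = 184.5, S_uud = 109.4, S_udd = 64.8, S_ddd = 38.4
Terminal payoffs (S − K): max(115.5, 0) = 115.5, max(40.35, 0) = 40.35, max(-4.2, 0) = 0, max(-30.6, 0) = 0
Node uu (S = 136.7): V_uu = 1/1.08·[0.5091·115.5281 + 0.4909·40.3500] = 72.7986
Node ud (S = 81): V_ud = 1/1.08·[0.5091·40.3500 + 0.4909·0.0000] = 19.0202
Node dd (S = 48): V_dd = 1/1.08·[0.5091·0.0000 + 0.4909·0.0000] = 0.0000
Node u (S = 101.2): V_u = 1/1.08·[0.5091·72.7986 + 0.4909·19.0202] = 42.9614
Node d (S = 60): V_d = 1/1.08·[0.5091·19.0202 + 0.4909·0.0000] = 8.9658
Node 0 (S = 75): V_0 = 1/1.08·[0.5091·42.9614 + 0.4909·8.9658] = 24.3265

£24.33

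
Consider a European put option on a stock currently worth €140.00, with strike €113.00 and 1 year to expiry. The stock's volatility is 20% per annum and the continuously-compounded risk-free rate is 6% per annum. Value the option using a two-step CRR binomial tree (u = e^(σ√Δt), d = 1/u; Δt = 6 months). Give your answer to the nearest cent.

CRR parameters: u = e^(σ√Δt) = e^(0.2·√0.5) = 1.1519, d = 1/u = 0.8681
Per-period rate: rΔt = 0.06·0.5 = 0.03, so R = e^0.03 = 1.0305
Risk-neutral probability p = (e^0.03 − 0.8681)/(1.1519 − 0.8681) = 0.1623/0.2838 = 0.5720
Terminal stock prices: S_uu = 185.8, S_ud = 140, S_dd = 105.5
Terminal payoffs (K − S): max(-72.77, 0) = 0, max(-27, 0) = 0, max(7.491, 0) = 7.491
Node u (S = 161.3): V_u = e^(−0.03)·[0.5720·0.0000 + 0.4280·0.0000] = 0.0000
Node d (S = 121.5): V_d = e^(−0.03)·[0.5720·0.0000 + 0.4280·7.4906] = 3.1111
Node 0 (S = 140): V_0 = e^(−0.03)·[0.5720·0.0000 + 0.4280·3.1111] = 1.2921

€1.29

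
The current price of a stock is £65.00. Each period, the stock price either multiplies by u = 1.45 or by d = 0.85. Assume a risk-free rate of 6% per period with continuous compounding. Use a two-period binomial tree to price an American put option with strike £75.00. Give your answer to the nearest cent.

Risk-neutral probability p = (e^0.06 − 0.85)/(1.45 − 0.85) = 0.2118/0.6000 = 0.3531
Terminal stock prices: S_uu = 136.7, S_ud = 80.11, S_dd = 46.96
Terminal payoffs (K − S): max(-61.66, 0) = 0, max(-5.112, 0) = 0, max(28.04, 0) = 28.04
Node u (S = 94.25): continuation = e^(−0.06)·[0.3531·0.0000 + 0.6469·0.0000] = 0.0000; exercise value = 0.0000 ≤ continuation, so V_u = 0.0000
Node d (S = 55.25): continuation = e^(−0.06)·[0.3531·0.0000 + 0.6469·28.0375] = 17.0822; exercise value = 19.7500 > continuation, so V_d = 19.7500 (exercise)
Node 0 (S = 65): continuation = e^(−0.06)·[0.3531·0.0000 + 0.6469·19.7500] = 12.0330; exercise value = 10.0000 ≤ continuation, so V_0 = 12.0330

£12.03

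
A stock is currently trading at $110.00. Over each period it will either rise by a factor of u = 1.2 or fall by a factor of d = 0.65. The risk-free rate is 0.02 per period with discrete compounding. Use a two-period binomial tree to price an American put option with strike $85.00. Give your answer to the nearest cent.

Risk-neutral probability p = (1 + 0.02 − 0.65)/(1.2 − 0.65) = 0.3700/0.5500 = 0.6727
Terminal stock prices: S_uu = 158.4, S_ud = 85.8, S_dd = 46.48
Terminal payoffs (K − S): max(-73.4, 0) = 0, max(-0.8, 0) = 0, max(38.52, 0) = 38.52
Node u (S = 132): continuation = 1/1.02·[0.6727·0.0000 + 0.3273·0.0000] = 0.0000; exercise value = 0.0000 ≤ continuation, so V_u = 0.0000
Node d (S = 71.5): continuation = 1/1.02·[0.6727·0.0000 + 0.3273·38.5250] = 12.3610; exercise value = 13.5000 > continuation, so V_d = 13.5000 (exercise)
Node 0 (S = 110): continuation = 1/1.02·[0.6727·0.0000 + 0.3273·13.5000] = 4.3316; exercise value = 0.0000 ≤ continuation, so V_0 = 4.3316

$4.33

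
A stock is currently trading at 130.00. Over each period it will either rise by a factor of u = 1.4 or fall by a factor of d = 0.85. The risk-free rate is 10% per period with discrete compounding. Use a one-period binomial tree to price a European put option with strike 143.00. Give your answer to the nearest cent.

16.12

Risk-neutral probability p = (1 + 0.1 − 0.85)/(1.4 − 0.85) = 0.2500/0.5500 = 0.4545
Terminal stock prices: S_u = 182, S_d = 110.5
Terminal payoffs (K − S): max(-39, 0) = 0, max(32.5, 0) = 32.5
Node 0 (S = 130): V_0 = 1/1.1·[0.4545·0.0000 + 0.5455·32.5000] = 16.1157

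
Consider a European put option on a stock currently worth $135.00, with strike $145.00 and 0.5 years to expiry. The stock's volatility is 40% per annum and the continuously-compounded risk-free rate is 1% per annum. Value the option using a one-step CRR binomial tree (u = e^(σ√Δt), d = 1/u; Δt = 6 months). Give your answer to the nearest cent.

$24.17

CRR parameters: u = e^(σ√Δt) = e^(0.4·√0.5) = 1.3269, d = 1/u = 0.7536
Per-period rate: rΔt = 0.01·0.5 = 0.005, so R = e^0.005 = 1.0050
Risk-neutral probability p = (e^0.005 − 0.7536)/(1.3269 − 0.7536) = 0.2514/0.5733 = 0.4385
Terminal stock prices: S_u = 179.1, S_d = 101.7
Terminal payoffs (K − S): max(-34.13, 0) = 0, max(43.26, 0) = 43.26
Node 0 (S = 135): V_0 = e^(−0.005)·[0.4385·0.0000 + 0.5615·43.2588] = 24.1686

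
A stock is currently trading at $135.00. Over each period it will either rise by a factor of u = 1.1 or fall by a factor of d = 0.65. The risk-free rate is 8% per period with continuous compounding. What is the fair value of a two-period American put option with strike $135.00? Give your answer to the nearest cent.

$2.79

Risk-neutral probability p = (e^0.08 − 0.65)/(1.1 − 0.65) = 0.4333/0.4500 = 0.9629
Terminal stock prices: S_uu = 163.4, S_ud = 96.53, S_dd = 57.04
Terminal payoffs (K − S): max(-28.35, 0) = 0, max(38.47, 0) = 38.47, max(77.96, 0) = 77.96
Node u (S = 148.5): continuation = e^(−0.08)·[0.9629·0.0000 + 0.0371·38.4750] = 1.3191; exercise value = 0.0000 ≤ continuation, so V_u = 1.3191
Node d (S = 87.75): continuation = e^(−0.08)·[0.9629·38.4750 + 0.0371·77.9625] = 36.8707; exercise value = 47.2500 > continuation, so V_d = 47.2500 (exercise)
Node 0 (S = 135): continuation = e^(−0.08)·[0.9629·1.3191 + 0.0371·47.2500] = 2.7924; exercise value = 0.0000 ≤ continuation, so V_0 = 2.7924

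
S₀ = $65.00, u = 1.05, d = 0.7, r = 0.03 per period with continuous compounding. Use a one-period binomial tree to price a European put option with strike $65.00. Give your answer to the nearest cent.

$1.06

Risk-neutral probability p = (e^0.03 − 0.7)/(1.05 − 0.7) = 0.3305/0.3500 = 0.9442
Terminal stock prices: S_u = 68.25, S_d = 45.5
Terminal payoffs (K − S): max(-3.25, 0) = 0, max(19.5, 0) = 19.5
Node 0 (S = 65): V_0 = e^(−0.03)·[0.9442·0.0000 + 0.0558·19.5000] = 1.0568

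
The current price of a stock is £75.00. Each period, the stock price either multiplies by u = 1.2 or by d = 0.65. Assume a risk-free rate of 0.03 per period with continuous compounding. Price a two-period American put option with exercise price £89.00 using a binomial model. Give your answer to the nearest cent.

Risk-neutral probability p = (e^0.03 − 0.65)/(1.2 − 0.65) = 0.3805/0.5500 = 0.6917
Terminal stock prices: S_uu = 108, S_ud = 58.5, S_dd = 31.69
Terminal payoffs (K − S): max(-19, 0) = 0, max(30.5, 0) = 30.5, max(57.31, 0) = 57.31
Node u (S = 90): continuation = e^(−0.03)·[0.6917·0.0000 + 0.3083·30.5000] = 9.1242; exercise value = 0.0000 ≤ continuation, so V_u = 9.1242
Node d (S = 48.75): continuation = e^(−0.03)·[0.6917·30.5000 + 0.3083·57.3125] = 37.6197; exercise value = 40.2500 > continuation, so V_d = 40.2500 (exercise)
Node 0 (S = 75): continuation = e^(−0.03)·[0.6917·9.1242 + 0.3083·40.2500] = 18.1659; exercise value = 14.0000 ≤ continuation, so V_0 = 18.1659

£18.17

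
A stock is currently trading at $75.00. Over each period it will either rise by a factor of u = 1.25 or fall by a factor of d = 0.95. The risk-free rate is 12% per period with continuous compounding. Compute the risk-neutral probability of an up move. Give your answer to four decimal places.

Risk-neutral probability p = (e^0.12 − 0.95)/(1.25 − 0.95) = 0.1775/0.3000 = 0.5917

p = 0.5917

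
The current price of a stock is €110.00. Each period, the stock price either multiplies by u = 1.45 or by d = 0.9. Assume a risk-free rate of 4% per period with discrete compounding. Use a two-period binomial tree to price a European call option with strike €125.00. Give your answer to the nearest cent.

€12.88

Risk-neutral probability p = (1 + 0.04 − 0.9)/(1.45 − 0.9) = 0.1400/0.5500 = 0.2545
Terminal stock prices: S_uu = 231.3, S_ud = 143.6, S_dd = 89.1
Terminal payoffs (S − K): max(106.3, 0) = 106.3, max(18.55, 0) = 18.55, max(-35.9, 0) = 0
Node u (S = 159.5): V_u = 1/1.04·[0.2545·106.2750 + 0.7455·18.5500] = 39.3077
Node d (S = 99): V_d = 1/1.04·[0.2545·18.5500 + 0.7455·0.0000] = 4.5402
Node 0 (S = 110): V_0 = 1/1.04·[0.2545·39.3077 + 0.7455·4.5402] = 12.8751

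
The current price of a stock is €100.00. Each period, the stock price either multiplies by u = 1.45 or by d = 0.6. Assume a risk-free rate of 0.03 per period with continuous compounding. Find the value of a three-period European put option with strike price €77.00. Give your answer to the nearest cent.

Risk-neutral probability p = (e^0.03 − 0.6)/(1.45 − 0.6) = 0.4305/0.8500 = 0.5064
Terminal stock prices: S_uuu = 304.9, S_uud = 126.1, S_udd = 52.2, S_ddd = 21.6
Terminal payoffs (K − S): max(-227.9, 0) = 0, max(-49.15, 0) = 0, max(24.8, 0) = 24.8, max(55.4, 0) = 55.4
Node uu (S = 210.2): V_uu = e^(−0.03)·[0.5064·0.0000 + 0.4936·0.0000] = 0.0000
Node ud (S = 87): V_ud = e^(−0.03)·[0.5064·0.0000 + 0.4936·24.8000] = 11.8791
Node dd (S = 36): V_dd = e^(−0.03)·[0.5064·24.8000 + 0.4936·55.4000] = 38.7243
Node u (S = 145): V_u = e^(−0.03)·[0.5064·0.0000 + 0.4936·11.8791] = 5.6900
Node d (S = 60): V_d = e^(−0.03)·[0.5064·11.8791 + 0.4936·38.7243] = 24.3867
Node 0 (S = 100): V_0 = e^(−0.03)·[0.5064·5.6900 + 0.4936·24.3867] = 14.4775

€14.48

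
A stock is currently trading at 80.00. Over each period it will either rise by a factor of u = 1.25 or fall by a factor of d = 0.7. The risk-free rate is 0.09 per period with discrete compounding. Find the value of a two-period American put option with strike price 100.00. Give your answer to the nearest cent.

Risk-neutral probability p = (1 + 0.09 − 0.7)/(1.25 − 0.7) = 0.3900/0.5500 = 0.7091
Terminal stock prices: S_uu = 125, S_ud = 70, S_dd = 39.2
Terminal payoffs (K − S): max(-25, 0) = 0, max(30, 0) = 30, max(60.8, 0) = 60.8
Node u (S = 100): continuation = 1/1.09·[0.7091·0.0000 + 0.2909·30.0000] = 8.0067; exercise value = 0.0000 ≤ continuation, so V_u = 8.0067
Node d (S = 56): continuation = 1/1.09·[0.7091·30.0000 + 0.2909·60.8000] = 35.7431; exercise value = 44.0000 > continuation, so V_d = 44.0000 (exercise)
Node 0 (S = 80): continuation = 1/1.09·[0.7091·8.0067 + 0.2909·44.0000] = 16.9518; exercise value = 20.0000 > continuation, so V_0 = 20.0000 (exercise)

20.00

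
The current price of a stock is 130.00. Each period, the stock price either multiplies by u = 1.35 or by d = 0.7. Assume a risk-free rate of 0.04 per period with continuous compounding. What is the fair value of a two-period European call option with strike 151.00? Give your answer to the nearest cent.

21.81

Risk-neutral probability p = (e^0.04 − 0.7)/(1.35 − 0.7) = 0.3408/0.6500 = 0.5243
Terminal stock prices: S_uu = 236.9, S_ud = 122.8, S_dd = 63.7
Terminal payoffs (S − K): max(85.93, 0) = 85.93, max(-28.15, 0) = 0, max(-87.3, 0) = 0
Node u (S = 175.5): V_u = e^(−0.04)·[0.5243·85.9250 + 0.4757·0.0000] = 43.2860
Node d (S = 91): V_d = e^(−0.04)·[0.5243·0.0000 + 0.4757·0.0000] = 0.0000
Node 0 (S = 130): V_0 = e^(−0.04)·[0.5243·43.2860 + 0.4757·0.0000] = 21.8060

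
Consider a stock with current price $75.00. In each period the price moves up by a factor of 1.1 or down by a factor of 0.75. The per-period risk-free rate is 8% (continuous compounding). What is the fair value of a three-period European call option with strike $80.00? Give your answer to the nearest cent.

$13.47

Risk-neutral probability p = (e^0.08 − 0.75)/(1.1 − 0.75) = 0.3333/0.3500 = 0.9522
Terminal stock prices: S_uuu = 99.83, S_uud = 68.06, S_udd = 46.41, S_ddd = 31.64
Terminal payoffs (S − K): max(19.83, 0) = 19.83, max(-11.94, 0) = 0, max(-33.59, 0) = 0, max(-48.36, 0) = 0
Node uu (S = 90.75): V_uu = e^(−0.08)·[0.9522·19.8250 + 0.0478·0.0000] = 17.4269
Node ud (S = 61.88): V_ud = e^(−0.08)·[0.9522·0.0000 + 0.0478·0.0000] = 0.0000
Node dd (S = 42.19): V_dd = e^(−0.08)·[0.9522·0.0000 + 0.0478·0.0000] = 0.0000
Node u (S = 82.5): V_u = e^(−0.08)·[0.9522·17.4269 + 0.0478·0.0000] = 15.3189
Node d (S = 56.25): V_d = e^(−0.08)·[0.9522·0.0000 + 0.0478·0.0000] = 0.0000
Node 0 (S = 75): V_0 = e^(−0.08)·[0.9522·15.3189 + 0.0478·0.0000] = 13.4659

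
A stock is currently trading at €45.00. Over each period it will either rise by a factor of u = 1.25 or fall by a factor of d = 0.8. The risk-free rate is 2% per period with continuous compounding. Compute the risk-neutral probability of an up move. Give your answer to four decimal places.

p = 0.4893

Risk-neutral probability p = (e^0.02 − 0.8)/(1.25 − 0.8) = 0.2202/0.4500 = 0.4893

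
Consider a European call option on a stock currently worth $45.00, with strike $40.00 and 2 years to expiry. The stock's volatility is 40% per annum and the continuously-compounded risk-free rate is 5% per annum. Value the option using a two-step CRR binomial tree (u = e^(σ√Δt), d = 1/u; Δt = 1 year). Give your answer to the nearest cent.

$13.95

CRR parameters: u = e^(σ√Δt) = e^(0.4·√1) = 1.4918, d = 1/u = 0.6703
Per-period rate: rΔt = 0.05·1 = 0.05, so R = e^0.05 = 1.0513
Risk-neutral probability p = (e^0.05 − 0.6703)/(1.4918 − 0.6703) = 0.3810/0.8215 = 0.4637
Terminal stock prices: S_uu = 100.1, S_ud = 45, S_dd = 20.22
Terminal payoffs (S − K): max(60.15, 0) = 60.15, max(5, 0) = 5, max(-19.78, 0) = 0
Node u (S = 67.13): V_u = e^(−0.05)·[0.4637·60.1493 + 0.5363·5.0000] = 29.0829
Node d (S = 30.16): V_d = e^(−0.05)·[0.4637·5.0000 + 0.5363·0.0000] = 2.2055
Node 0 (S = 45): V_0 = e^(−0.05)·[0.4637·29.0829 + 0.5363·2.2055] = 13.9538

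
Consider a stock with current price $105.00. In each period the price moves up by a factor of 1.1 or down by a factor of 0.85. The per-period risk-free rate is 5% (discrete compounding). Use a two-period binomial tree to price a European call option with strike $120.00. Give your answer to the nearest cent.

Risk-neutral probability p = (1 + 0.05 − 0.85)/(1.1 − 0.85) = 0.2000/0.2500 = 0.8000
Terminal stock prices: S_uu = 127.1, S_ud = 98.18, S_dd = 75.86
Terminal payoffs (S − K): max(7.05, 0) = 7.05, max(-21.82, 0) = 0, max(-44.14, 0) = 0
Node u (S = 115.5): V_u = 1/1.05·[0.8000·7.0500 + 0.2000·0.0000] = 5.3714
Node d (S = 89.25): V_d = 1/1.05·[0.8000·0.0000 + 0.2000·0.0000] = 0.0000
Node 0 (S = 105): V_0 = 1/1.05·[0.8000·5.3714 + 0.2000·0.0000] = 4.0925

$4.09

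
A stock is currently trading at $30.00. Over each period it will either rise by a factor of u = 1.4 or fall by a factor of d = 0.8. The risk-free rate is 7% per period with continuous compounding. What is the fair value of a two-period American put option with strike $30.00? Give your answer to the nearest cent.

Risk-neutral probability p = (e^0.07 − 0.8)/(1.4 − 0.8) = 0.2725/0.6000 = 0.4542
Terminal stock prices: S_uu = 58.8, S_ud = 33.6, S_dd = 19.2
Terminal payoffs (K − S): max(-28.8, 0) = 0, max(-3.6, 0) = 0, max(10.8, 0) = 10.8
Node u (S = 42): continuation = e^(−0.07)·[0.4542·0.0000 + 0.5458·0.0000] = 0.0000; exercise value = 0.0000 ≤ continuation, so V_u = 0.0000
Node d (S = 24): continuation = e^(−0.07)·[0.4542·0.0000 + 0.5458·10.8000] = 5.4963; exercise value = 6.0000 > continuation, so V_d = 6.0000 (exercise)
Node 0 (S = 30): continuation = e^(−0.07)·[0.4542·0.0000 + 0.5458·6.0000] = 3.0535; exercise value = 0.0000 ≤ continuation, so V_0 = 3.0535

$3.05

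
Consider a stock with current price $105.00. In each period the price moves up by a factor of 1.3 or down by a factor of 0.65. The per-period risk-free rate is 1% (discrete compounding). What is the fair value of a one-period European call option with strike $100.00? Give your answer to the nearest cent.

Risk-neutral probability p = (1 + 0.01 − 0.65)/(1.3 − 0.65) = 0.3600/0.6500 = 0.5538
Terminal stock prices: S_u = 136.5, S_d = 68.25
Terminal payoffs (S − K): max(36.5, 0) = 36.5, max(-31.75, 0) = 0
Node 0 (S = 105): V_0 = 1/1.01·[0.5538·36.5000 + 0.4462·0.0000] = 20.0152

$20.02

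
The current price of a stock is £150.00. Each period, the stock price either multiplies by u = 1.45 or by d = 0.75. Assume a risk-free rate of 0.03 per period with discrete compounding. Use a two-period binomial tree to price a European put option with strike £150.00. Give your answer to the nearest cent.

Risk-neutral probability p = (1 + 0.03 − 0.75)/(1.45 − 0.75) = 0.2800/0.7000 = 0.4000
Terminal stock prices: S_uu = 315.4, S_ud = 163.1, S_dd = 84.38
Terminal payoffs (K − S): max(-165.4, 0) = 0, max(-13.12, 0) = 0, max(65.62, 0) = 65.62
Node u (S = 217.5): V_u = 1/1.03·[0.4000·0.0000 + 0.6000·0.0000] = 0.0000
Node d (S = 112.5): V_d = 1/1.03·[0.4000·0.0000 + 0.6000·65.6250] = 38.2282
Node 0 (S = 150): V_0 = 1/1.03·[0.4000·0.0000 + 0.6000·38.2282] = 22.2688

£22.27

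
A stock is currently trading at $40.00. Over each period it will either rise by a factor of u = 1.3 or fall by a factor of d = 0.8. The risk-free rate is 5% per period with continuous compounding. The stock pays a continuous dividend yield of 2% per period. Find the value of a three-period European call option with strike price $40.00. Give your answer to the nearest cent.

$8.20

Per-period risk-free factor R = e^0.05 = 1.0513; dividend-adjusted growth = e^(0.05−0.02) = 1.0305.
Risk-neutral probability p = (1.0305 − 0.8)/(1.3 − 0.8) = 0.2305/0.5000 = 0.4609
Terminal stock prices: S_uuu = 87.88, S_uud = 54.08, S_udd = 33.28, S_ddd = 20.48
Terminal payoffs (S − K): max(47.88, 0) = 47.88, max(14.08, 0) = 14.08, max(-6.72, 0) = 0, max(-19.52, 0) = 0
Node uu (S = 67.6): V_uu = e^(−0.05)·[0.4609·47.8800 + 0.5391·14.0800] = 28.2123
Node ud (S = 41.6): V_ud = e^(−0.05)·[0.4609·14.0800 + 0.5391·0.0000] = 6.1731
Node dd (S = 25.6): V_dd = e^(−0.05)·[0.4609·0.0000 + 0.5391·0.0000] = 0.0000
Node u (S = 52): V_u = e^(−0.05)·[0.4609·28.2123 + 0.5391·6.1731] = 15.5347
Node d (S = 32): V_d = e^(−0.05)·[0.4609·6.1731 + 0.5391·0.0000] = 2.7065
Node 0 (S = 40): V_0 = e^(−0.05)·[0.4609·15.5347 + 0.5391·2.7065] = 8.1987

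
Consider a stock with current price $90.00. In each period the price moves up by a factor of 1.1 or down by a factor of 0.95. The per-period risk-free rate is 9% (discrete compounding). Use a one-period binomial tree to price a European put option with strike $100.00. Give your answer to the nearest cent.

Risk-neutral probability p = (1 + 0.09 − 0.95)/(1.1 − 0.95) = 0.1400/0.1500 = 0.9333
Terminal stock prices: S_u = 99, S_d = 85.5
Terminal payoffs (K − S): max(1, 0) = 1, max(14.5, 0) = 14.5
Node 0 (S = 90): V_0 = 1/1.09·[0.9333·1.0000 + 0.0667·14.5000] = 1.7431

$1.74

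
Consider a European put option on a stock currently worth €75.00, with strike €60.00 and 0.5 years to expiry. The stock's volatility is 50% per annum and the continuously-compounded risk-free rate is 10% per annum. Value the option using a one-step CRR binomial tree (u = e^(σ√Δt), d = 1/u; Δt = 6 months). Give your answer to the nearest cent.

€3.60

CRR parameters: u = e^(σ√Δt) = e^(0.5·√0.5) = 1.4241, d = 1/u = 0.7022
Per-period rate: rΔt = 0.1·0.5 = 0.05, so R = e^0.05 = 1.0513
Risk-neutral probability p = (e^0.05 − 0.7022)/(1.4241 − 0.7022) = 0.3491/0.7219 = 0.4835
Terminal stock prices: S_u = 106.8, S_d = 52.66
Terminal payoffs (K − S): max(-46.81, 0) = 0, max(7.336, 0) = 7.336
Node 0 (S = 75): V_0 = e^(−0.05)·[0.4835·0.0000 + 0.5165·7.3359] = 3.6039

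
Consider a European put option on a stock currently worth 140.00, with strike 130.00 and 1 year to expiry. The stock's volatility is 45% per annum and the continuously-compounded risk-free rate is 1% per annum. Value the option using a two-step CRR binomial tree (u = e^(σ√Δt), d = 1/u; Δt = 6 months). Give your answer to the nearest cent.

18.06

CRR parameters: u = e^(σ√Δt) = e^(0.45·√0.5) = 1.3746, d = 1/u = 0.7275
Per-period rate: rΔt = 0.01·0.5 = 0.005, so R = e^0.005 = 1.0050
Risk-neutral probability p = (e^0.005 − 0.7275)/(1.3746 − 0.7275) = 0.2776/0.6472 = 0.4289
Terminal stock prices: S_uu = 264.6, S_ud = 140, S_dd = 74.09
Terminal payoffs (K − S): max(-134.6, 0) = 0, max(-10, 0) = 0, max(55.91, 0) = 55.91
Node u (S = 192.5): V_u = e^(−0.005)·[0.4289·0.0000 + 0.5711·0.0000] = 0.0000
Node d (S = 101.8): V_d = e^(−0.005)·[0.4289·0.0000 + 0.5711·55.9125] = 31.7746
Node 0 (S = 140): V_0 = e^(−0.005)·[0.4289·0.0000 + 0.5711·31.7746] = 18.0572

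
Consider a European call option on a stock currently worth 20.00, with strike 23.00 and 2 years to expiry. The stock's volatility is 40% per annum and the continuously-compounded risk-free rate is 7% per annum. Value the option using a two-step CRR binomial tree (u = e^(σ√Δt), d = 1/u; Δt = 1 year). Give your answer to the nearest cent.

CRR parameters: u = e^(σ√Δt) = e^(0.4·√1) = 1.4918, d = 1/u = 0.6703
Per-period rate: rΔt = 0.07·1 = 0.07, so R = e^0.07 = 1.0725
Risk-neutral probability p = (e^0.07 − 0.6703)/(1.4918 − 0.6703) = 0.4022/0.8215 = 0.4896
Terminal stock prices: S_uu = 44.51, S_ud = 20, S_dd = 8.987
Terminal payoffs (S − K): max(21.51, 0) = 21.51, max(-3, 0) = 0, max(-14.01, 0) = 0
Node u (S = 29.84): V_u = e^(−0.07)·[0.4896·21.5108 + 0.5104·0.0000] = 9.8192
Node d (S = 13.41): V_d = e^(−0.07)·[0.4896·0.0000 + 0.5104·0.0000] = 0.0000
Node 0 (S = 20): V_0 = e^(−0.07)·[0.4896·9.8192 + 0.5104·0.0000] = 4.4822

4.48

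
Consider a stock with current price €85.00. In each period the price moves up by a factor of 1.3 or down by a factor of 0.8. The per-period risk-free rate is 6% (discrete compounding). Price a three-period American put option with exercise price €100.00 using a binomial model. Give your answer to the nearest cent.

Risk-neutral probability p = (1 + 0.06 − 0.8)/(1.3 − 0.8) = 0.2600/0.5000 = 0.5200
Terminal stock prices: S_uuu = 186.7, S_uud = 114.9, S_udd = 70.72, S_ddd = 43.52
Terminal payoffs (K − S): max(-86.75, 0) = 0, max(-14.92, 0) = 0, max(29.28, 0) = 29.28, max(56.48, 0) = 56.48
Node uu (S = 143.7): continuation = 1/1.06·[0.5200·0.0000 + 0.4800·0.0000] = 0.0000; exercise value = 0.0000 ≤ continuation, so V_uu = 0.0000
Node ud (S = 88.4): continuation = 1/1.06·[0.5200·0.0000 + 0.4800·29.2800] = 13.2589; exercise value = 11.6000 ≤ continuation, so V_ud = 13.2589
Node dd (S = 54.4): continuation = 1/1.06·[0.5200·29.2800 + 0.4800·56.4800] = 39.9396; exercise value = 45.6000 > continuation, so V_dd = 45.6000 (exercise)
Node u (S = 110.5): continuation = 1/1.06·[0.5200·0.0000 + 0.4800·13.2589] = 6.0040; exercise value = 0.0000 ≤ continuation, so V_u = 6.0040
Node d (S = 68): continuation = 1/1.06·[0.5200·13.2589 + 0.4800·45.6000] = 27.1534; exercise value = 32.0000 > continuation, so V_d = 32.0000 (exercise)
Node 0 (S = 85): continuation = 1/1.06·[0.5200·6.0040 + 0.4800·32.0000] = 17.4359; exercise value = 15.0000 ≤ continuation, so V_0 = 17.4359

€17.44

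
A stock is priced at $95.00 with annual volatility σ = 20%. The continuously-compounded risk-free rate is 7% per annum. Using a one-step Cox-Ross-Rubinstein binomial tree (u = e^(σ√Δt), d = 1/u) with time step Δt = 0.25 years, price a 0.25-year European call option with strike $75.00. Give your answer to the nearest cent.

$21.30

CRR parameters: u = e^(σ√Δt) = e^(0.2·√0.25) = 1.1052, d = 1/u = 0.9048
Per-period rate: rΔt = 0.07·0.25 = 0.0175, so R = e^0.0175 = 1.0177
Risk-neutral probability p = (e^0.0175 − 0.9048)/(1.1052 − 0.9048) = 0.1128/0.2003 = 0.5631
Terminal stock prices: S_u = 105, S_d = 85.96
Terminal payoffs (S − K): max(29.99, 0) = 29.99, max(10.96, 0) = 10.96
Node 0 (S = 95): V_0 = e^(−0.0175)·[0.5631·29.9912 + 0.4369·10.9596] = 21.3011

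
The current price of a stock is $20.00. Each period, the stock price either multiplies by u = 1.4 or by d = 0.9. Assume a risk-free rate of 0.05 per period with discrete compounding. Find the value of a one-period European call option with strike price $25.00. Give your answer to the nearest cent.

Risk-neutral probability p = (1 + 0.05 − 0.9)/(1.4 − 0.9) = 0.1500/0.5000 = 0.3000
Terminal stock prices: S_u = 28, S_d = 18
Terminal payoffs (S − K): max(3, 0) = 3, max(-7, 0) = 0
Node 0 (S = 20): V_0 = 1/1.05·[0.3000·3.0000 + 0.7000·0.0000] = 0.8571

$0.86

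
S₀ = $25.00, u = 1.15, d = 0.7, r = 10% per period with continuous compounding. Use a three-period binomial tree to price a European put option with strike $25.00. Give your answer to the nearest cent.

$0.56

Risk-neutral probability p = (e^0.1 − 0.7)/(1.15 − 0.7) = 0.4052/0.4500 = 0.9004
Terminal stock prices: S_uuu = 38.02, S_uud = 23.14, S_udd = 14.09, S_ddd = 8.575
Terminal payoffs (K − S): max(-13.02, 0) = 0, max(1.856, 0) = 1.856, max(10.91, 0) = 10.91, max(16.43, 0) = 16.43
Node uu (S = 33.06): V_uu = e^(−0.1)·[0.9004·0.0000 + 0.0996·1.8563] = 0.1673
Node ud (S = 20.12): V_ud = e^(−0.1)·[0.9004·1.8563 + 0.0996·10.9125] = 2.4959
Node dd (S = 12.25): V_dd = e^(−0.1)·[0.9004·10.9125 + 0.0996·16.4250] = 10.3709
Node u (S = 28.75): V_u = e^(−0.1)·[0.9004·0.1673 + 0.0996·2.4959] = 0.3613
Node d (S = 17.5): V_d = e^(−0.1)·[0.9004·2.4959 + 0.0996·10.3709] = 2.9683
Node 0 (S = 25): V_0 = e^(−0.1)·[0.9004·0.3613 + 0.0996·2.9683] = 0.5619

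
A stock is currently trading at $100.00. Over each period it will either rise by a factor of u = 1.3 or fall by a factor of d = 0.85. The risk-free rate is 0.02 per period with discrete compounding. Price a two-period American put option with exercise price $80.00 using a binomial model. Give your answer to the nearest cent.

Risk-neutral probability p = (1 + 0.02 − 0.85)/(1.3 − 0.85) = 0.1700/0.4500 = 0.3778
Terminal stock prices: S_uu = 169, S_ud = 110.5, S_dd = 72.25
Terminal payoffs (K − S): max(-89, 0) = 0, max(-30.5, 0) = 0, max(7.75, 0) = 7.75
Node u (S = 130): continuation = 1/1.02·[0.3778·0.0000 + 0.6222·0.0000] = 0.0000; exercise value = 0.0000 ≤ continuation, so V_u = 0.0000
Node d (S = 85): continuation = 1/1.02·[0.3778·0.0000 + 0.6222·7.7500] = 4.7277; exercise value = 0.0000 ≤ continuation, so V_d = 4.7277
Node 0 (S = 100): continuation = 1/1.02·[0.3778·0.0000 + 0.6222·4.7277] = 2.8840; exercise value = 0.0000 ≤ continuation, so V_0 = 2.8840

$2.88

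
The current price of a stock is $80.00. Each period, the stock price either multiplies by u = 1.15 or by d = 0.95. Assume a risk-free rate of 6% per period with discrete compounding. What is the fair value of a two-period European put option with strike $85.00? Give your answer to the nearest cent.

$2.31

Risk-neutral probability p = (1 + 0.06 − 0.95)/(1.15 − 0.95) = 0.1100/0.2000 = 0.5500
Terminal stock prices: S_uu = 105.8, S_ud = 87.4, S_dd = 72.2
Terminal payoffs (K − S): max(-20.8, 0) = 0, max(-2.4, 0) = 0, max(12.8, 0) = 12.8
Node u (S = 92): V_u = 1/1.06·[0.5500·0.0000 + 0.4500·0.0000] = 0.0000
Node d (S = 76): V_d = 1/1.06·[0.5500·0.0000 + 0.4500·12.8000] = 5.4340
Node 0 (S = 80): V_0 = 1/1.06·[0.5500·0.0000 + 0.4500·5.4340] = 2.3069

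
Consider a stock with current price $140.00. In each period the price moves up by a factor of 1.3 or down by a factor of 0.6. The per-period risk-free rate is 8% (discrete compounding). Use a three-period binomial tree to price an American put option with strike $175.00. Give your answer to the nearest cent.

$42.52

Risk-neutral probability p = (1 + 0.08 − 0.6)/(1.3 − 0.6) = 0.4800/0.7000 = 0.6857
Terminal stock prices: S_uuu = 307.6, S_uud = 142, S_udd = 65.52, S_ddd = 30.24
Terminal payoffs (K − S): max(-132.6, 0) = 0, max(33.04, 0) = 33.04, max(109.5, 0) = 109.5, max(144.8, 0) = 144.8
Node uu (S = 236.6): continuation = 1/1.08·[0.6857·0.0000 + 0.3143·33.0400] = 9.6148; exercise value = 0.0000 ≤ continuation, so V_uu = 9.6148
Node ud (S = 109.2): continuation = 1/1.08·[0.6857·33.0400 + 0.3143·109.4800] = 52.8370; exercise value = 65.8000 > continuation, so V_ud = 65.8000 (exercise)
Node dd (S = 50.4): continuation = 1/1.08·[0.6857·109.4800 + 0.3143·144.7600] = 111.6370; exercise value = 124.6000 > continuation, so V_dd = 124.6000 (exercise)
Node u (S = 182): continuation = 1/1.08·[0.6857·9.6148 + 0.3143·65.8000] = 25.2528; exercise value = 0.0000 ≤ continuation, so V_u = 25.2528
Node d (S = 84): continuation = 1/1.08·[0.6857·65.8000 + 0.3143·124.6000] = 78.0370; exercise value = 91.0000 > continuation, so V_d = 91.0000 (exercise)
Node 0 (S = 140): continuation = 1/1.08·[0.6857·25.2528 + 0.3143·91.0000] = 42.5150; exercise value = 35.0000 ≤ continuation, so V_0 = 42.5150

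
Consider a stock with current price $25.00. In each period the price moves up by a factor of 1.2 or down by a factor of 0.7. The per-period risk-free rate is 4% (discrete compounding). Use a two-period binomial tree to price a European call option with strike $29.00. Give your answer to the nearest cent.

$2.99

Risk-neutral probability p = (1 + 0.04 − 0.7)/(1.2 − 0.7) = 0.3400/0.5000 = 0.6800
Terminal stock prices: S_uu = 36, S_ud = 21, S_dd = 12.25
Terminal payoffs (S − K): max(7, 0) = 7, max(-8, 0) = 0, max(-16.75, 0) = 0
Node u (S = 30): V_u = 1/1.04·[0.6800·7.0000 + 0.3200·0.0000] = 4.5769
Node d (S = 17.5): V_d = 1/1.04·[0.6800·0.0000 + 0.3200·0.0000] = 0.0000
Node 0 (S = 25): V_0 = 1/1.04·[0.6800·4.5769 + 0.3200·0.0000] = 2.9926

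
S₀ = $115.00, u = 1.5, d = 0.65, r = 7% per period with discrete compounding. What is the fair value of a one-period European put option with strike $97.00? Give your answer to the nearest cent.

$10.52

Risk-neutral probability p = (1 + 0.07 − 0.65)/(1.5 − 0.65) = 0.4200/0.8500 = 0.4941
Terminal stock prices: S_u = 172.5, S_d = 74.75
Terminal payoffs (K − S): max(-75.5, 0) = 0, max(22.25, 0) = 22.25
Node 0 (S = 115): V_0 = 1/1.07·[0.4941·0.0000 + 0.5059·22.2500] = 10.5195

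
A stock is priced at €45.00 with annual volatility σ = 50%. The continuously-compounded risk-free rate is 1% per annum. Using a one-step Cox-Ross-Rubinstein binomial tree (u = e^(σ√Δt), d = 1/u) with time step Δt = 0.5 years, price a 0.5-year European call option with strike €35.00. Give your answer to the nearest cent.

CRR parameters: u = e^(σ√Δt) = e^(0.5·√0.5) = 1.4241, d = 1/u = 0.7022
Per-period rate: rΔt = 0.01·0.5 = 0.005, so R = e^0.005 = 1.0050
Risk-neutral probability p = (e^0.005 − 0.7022)/(1.4241 − 0.7022) = 0.3028/0.7219 = 0.4195
Terminal stock prices: S_u = 64.09, S_d = 31.6
Terminal payoffs (S − K): max(29.09, 0) = 29.09, max(-3.402, 0) = 0
Node 0 (S = 45): V_0 = e^(−0.005)·[0.4195·29.0854 + 0.5805·0.0000] = 12.1394

€12.14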